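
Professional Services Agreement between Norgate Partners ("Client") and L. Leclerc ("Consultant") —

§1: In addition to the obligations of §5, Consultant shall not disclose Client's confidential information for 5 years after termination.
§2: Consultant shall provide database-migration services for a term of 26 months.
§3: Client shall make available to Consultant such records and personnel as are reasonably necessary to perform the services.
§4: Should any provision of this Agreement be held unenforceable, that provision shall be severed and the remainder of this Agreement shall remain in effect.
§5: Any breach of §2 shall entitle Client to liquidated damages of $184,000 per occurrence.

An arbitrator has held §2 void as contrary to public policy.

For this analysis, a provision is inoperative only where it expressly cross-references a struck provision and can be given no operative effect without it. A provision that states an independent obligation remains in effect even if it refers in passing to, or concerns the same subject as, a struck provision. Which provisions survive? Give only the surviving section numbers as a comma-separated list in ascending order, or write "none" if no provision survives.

§2 is struck. §5 has no operative effect of its own apart from §2 and is therefore inoperative. Although §1 refers to §5, its operative terms do not depend on §5, so it remains in effect. Under the severability clause in §4, the remaining provisions continue in force. That leaves §1, §3, and §4 in effect.

1, 3, 4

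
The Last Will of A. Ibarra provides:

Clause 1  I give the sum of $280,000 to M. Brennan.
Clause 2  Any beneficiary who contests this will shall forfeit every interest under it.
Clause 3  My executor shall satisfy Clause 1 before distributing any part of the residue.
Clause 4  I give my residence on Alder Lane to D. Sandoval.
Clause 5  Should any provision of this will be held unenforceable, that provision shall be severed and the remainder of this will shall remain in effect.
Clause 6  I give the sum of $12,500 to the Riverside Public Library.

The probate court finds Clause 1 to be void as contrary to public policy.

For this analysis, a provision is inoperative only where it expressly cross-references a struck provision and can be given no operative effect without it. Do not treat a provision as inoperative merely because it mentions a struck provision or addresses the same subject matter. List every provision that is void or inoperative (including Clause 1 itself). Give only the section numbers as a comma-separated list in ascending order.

Clause 1 is struck. Clause 3 operates only by reference to Clause 1, so it falls with Clause 1. Clause 5 is a severability clause and preserves every provision that can still be given independent effect. The provisions still in force are Clause 2, Clause 4, Clause 5, and Clause 6.

1, 3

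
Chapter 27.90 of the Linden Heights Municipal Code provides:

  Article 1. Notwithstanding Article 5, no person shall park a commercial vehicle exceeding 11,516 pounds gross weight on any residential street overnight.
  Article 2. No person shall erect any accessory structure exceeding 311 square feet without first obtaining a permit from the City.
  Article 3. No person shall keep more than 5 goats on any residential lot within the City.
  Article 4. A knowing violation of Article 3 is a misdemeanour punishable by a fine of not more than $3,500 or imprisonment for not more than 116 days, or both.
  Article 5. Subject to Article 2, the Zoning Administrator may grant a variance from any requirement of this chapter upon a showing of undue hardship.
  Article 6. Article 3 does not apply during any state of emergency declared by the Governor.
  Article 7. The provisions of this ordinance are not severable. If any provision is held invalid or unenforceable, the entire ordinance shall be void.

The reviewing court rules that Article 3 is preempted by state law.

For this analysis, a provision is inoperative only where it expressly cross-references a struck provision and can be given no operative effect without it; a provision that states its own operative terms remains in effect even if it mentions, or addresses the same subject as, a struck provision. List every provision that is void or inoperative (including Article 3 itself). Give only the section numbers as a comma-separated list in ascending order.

1, 2, 3, 4, 5, 6, 7

Article 3 is struck. Article 4 operates only by reference to Article 3, so it falls with Article 3. Article 6 merely fixes the emergency suspension of Article 3; with Article 3 gone it has nothing to operate on and falls away. Article 7 provides that the ordinance is not severable, so the invalidity of any one provision voids the entire ordinance. No provision of the ordinance survives.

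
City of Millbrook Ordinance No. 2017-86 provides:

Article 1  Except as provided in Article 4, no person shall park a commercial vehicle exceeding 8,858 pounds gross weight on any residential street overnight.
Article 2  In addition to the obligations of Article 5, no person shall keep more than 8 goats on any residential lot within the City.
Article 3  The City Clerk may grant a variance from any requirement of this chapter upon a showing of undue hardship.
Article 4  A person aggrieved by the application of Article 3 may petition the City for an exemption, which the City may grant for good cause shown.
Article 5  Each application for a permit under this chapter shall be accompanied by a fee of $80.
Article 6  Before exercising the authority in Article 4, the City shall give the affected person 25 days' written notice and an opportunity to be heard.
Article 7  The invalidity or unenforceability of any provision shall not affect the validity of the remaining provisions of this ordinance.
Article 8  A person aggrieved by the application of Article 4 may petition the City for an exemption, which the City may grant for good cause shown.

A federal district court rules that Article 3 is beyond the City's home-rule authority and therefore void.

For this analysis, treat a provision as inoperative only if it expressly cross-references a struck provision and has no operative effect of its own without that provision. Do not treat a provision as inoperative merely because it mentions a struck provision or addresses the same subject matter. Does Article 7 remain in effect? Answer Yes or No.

Yes

Article 3 is struck. The only function of Article 4 is the exemption procedure for Article 3, so it cannot stand once Article 3 is removed. Article 6 merely fixes the notice-and-hearing requirement for Article 4; with Article 4 gone it has nothing to operate on and falls away. Article 8 has no operative effect of its own apart from Article 4 and is therefore inoperative. Article 1 mentions Article 4 but its own obligation stands independently of Article 4, so Article 1 is not affected. Article 7 is a severability clause and preserves every provision that can still be given independent effect. That leaves Article 1, Article 2, Article 5, and Article 7 in effect. Article 7 is among the surviving provisions, so the answer is yes.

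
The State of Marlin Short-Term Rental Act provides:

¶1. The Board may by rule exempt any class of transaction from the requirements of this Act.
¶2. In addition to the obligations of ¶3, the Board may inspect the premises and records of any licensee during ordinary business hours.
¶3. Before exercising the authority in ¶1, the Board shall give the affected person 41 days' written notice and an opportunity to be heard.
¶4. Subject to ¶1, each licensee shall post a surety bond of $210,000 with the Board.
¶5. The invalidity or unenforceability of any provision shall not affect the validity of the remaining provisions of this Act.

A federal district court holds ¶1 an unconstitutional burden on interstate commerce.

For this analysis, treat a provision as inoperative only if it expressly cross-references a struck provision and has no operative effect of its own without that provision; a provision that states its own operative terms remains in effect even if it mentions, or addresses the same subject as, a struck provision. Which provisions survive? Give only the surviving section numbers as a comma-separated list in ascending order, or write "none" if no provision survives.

¶1 is struck. ¶3 has no operative effect of its own apart from ¶1 and is therefore inoperative. Although ¶2 refers to ¶3, its operative terms do not depend on ¶3, so it remains in effect. ¶4 mentions ¶1 but its own obligation stands independently of ¶1, so ¶4 is not affected. Under the severability clause in ¶5, the remaining provisions continue in force. The provisions still in force are ¶2, ¶4, and ¶5.

2, 4, 5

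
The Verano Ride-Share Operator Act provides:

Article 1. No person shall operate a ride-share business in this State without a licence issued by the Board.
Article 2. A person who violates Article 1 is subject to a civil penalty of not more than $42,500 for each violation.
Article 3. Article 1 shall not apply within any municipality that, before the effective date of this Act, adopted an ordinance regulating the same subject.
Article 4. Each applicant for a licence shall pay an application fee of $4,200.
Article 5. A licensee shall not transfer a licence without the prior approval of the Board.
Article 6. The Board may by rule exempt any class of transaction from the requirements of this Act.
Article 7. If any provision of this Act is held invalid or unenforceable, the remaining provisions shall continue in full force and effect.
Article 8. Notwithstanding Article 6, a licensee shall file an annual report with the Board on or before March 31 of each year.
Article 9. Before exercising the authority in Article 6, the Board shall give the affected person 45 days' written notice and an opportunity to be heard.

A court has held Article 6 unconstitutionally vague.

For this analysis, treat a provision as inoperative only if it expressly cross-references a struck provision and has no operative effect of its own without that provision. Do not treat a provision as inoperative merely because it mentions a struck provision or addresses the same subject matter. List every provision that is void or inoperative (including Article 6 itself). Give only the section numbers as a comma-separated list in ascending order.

6, 9

Article 6 is struck. The only function of Article 9 is the notice-and-hearing requirement for Article 6, so it cannot stand once Article 6 is removed. Article 8 mentions Article 6 but its own obligation stands independently of Article 6, so Article 8 is not affected. Article 7 is a severability clause and preserves every provision that can still be given independent effect. That leaves Article 1, Article 2, Article 3, Article 4, Article 5, Article 7, and Article 8 in effect.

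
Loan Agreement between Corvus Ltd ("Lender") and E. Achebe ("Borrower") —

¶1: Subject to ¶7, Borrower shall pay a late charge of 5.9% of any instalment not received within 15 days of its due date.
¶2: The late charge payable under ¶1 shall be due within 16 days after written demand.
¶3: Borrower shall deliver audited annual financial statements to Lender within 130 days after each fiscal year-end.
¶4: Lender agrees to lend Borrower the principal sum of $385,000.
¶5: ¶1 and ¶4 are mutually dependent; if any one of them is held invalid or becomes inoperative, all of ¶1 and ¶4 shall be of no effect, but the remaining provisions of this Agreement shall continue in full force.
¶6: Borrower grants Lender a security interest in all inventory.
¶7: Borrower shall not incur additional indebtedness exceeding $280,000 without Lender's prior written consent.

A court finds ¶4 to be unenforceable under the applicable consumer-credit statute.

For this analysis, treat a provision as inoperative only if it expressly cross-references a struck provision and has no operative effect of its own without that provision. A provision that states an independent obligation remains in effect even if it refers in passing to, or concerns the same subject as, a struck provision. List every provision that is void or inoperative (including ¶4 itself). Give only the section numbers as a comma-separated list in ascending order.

¶4 is struck. No other provision's operative terms depend on ¶4. ¶5 declares ¶1 and ¶4 mutually dependent; since one of them has fallen, all of them are of no effect. That brings down ¶1 as well. ¶2 in turn depends solely on a provision now struck and likewise falls. The remainder continues in force under ¶5. ¶3, ¶5, ¶6, and ¶7 remain in effect.

1, 2, 4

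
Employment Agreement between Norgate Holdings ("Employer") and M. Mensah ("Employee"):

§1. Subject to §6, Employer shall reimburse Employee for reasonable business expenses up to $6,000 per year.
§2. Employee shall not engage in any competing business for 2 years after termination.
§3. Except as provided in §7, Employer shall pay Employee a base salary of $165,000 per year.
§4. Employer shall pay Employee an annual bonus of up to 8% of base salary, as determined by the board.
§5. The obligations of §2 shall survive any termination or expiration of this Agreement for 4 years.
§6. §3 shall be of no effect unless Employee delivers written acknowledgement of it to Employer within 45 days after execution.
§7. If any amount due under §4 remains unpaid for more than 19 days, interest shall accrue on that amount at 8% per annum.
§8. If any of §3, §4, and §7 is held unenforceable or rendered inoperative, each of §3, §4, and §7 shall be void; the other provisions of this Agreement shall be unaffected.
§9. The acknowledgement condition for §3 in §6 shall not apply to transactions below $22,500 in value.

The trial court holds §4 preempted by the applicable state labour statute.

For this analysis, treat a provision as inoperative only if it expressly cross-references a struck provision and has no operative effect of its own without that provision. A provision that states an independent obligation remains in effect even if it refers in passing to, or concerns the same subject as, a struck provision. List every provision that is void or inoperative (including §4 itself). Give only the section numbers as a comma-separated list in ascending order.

§4 is struck. §7 operates only by reference to §4, so it falls with §4. §1 mentions §6 but its own obligation stands independently of §6, so §1 is not affected. §8 declares §3, §4, and §7 mutually dependent; since one of them has fallen, all of them are of no effect. That brings down §3 as well. §6 and §9 in turn depend solely on a provision now struck and likewise fall. The remainder continues in force under §8. The provisions still in force are §1, §2, §5, and §8.

3, 4, 6, 7, 9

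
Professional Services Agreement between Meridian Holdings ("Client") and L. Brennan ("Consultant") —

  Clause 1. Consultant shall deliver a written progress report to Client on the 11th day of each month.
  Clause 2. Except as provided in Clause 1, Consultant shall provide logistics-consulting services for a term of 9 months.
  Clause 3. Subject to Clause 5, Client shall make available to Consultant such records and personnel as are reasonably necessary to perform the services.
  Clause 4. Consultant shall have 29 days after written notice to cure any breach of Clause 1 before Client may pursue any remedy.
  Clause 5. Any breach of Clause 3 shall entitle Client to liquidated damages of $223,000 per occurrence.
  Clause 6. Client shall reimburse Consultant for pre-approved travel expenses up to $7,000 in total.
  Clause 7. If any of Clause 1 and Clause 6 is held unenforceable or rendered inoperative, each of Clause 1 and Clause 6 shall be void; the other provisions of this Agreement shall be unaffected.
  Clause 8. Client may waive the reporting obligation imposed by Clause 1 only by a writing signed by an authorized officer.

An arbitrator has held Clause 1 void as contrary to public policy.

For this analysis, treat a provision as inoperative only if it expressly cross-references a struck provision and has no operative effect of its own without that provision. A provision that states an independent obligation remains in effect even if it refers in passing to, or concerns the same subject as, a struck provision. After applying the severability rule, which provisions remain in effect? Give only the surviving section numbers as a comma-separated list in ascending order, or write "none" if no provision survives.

2, 3, 5, 7

Clause 1 is struck. Clause 4 merely fixes the cure period for breach of Clause 1; with Clause 1 gone it has nothing to operate on and falls away. Clause 8 merely fixes the waiver condition for Clause 1; with Clause 1 gone it has nothing to operate on and falls away. Clause 2 mentions Clause 1 but its own obligation stands independently of Clause 1, so Clause 2 is not affected. Clause 7 declares Clause 1 and Clause 6 mutually dependent; since one of them has fallen, all of them are of no effect. That brings down Clause 6 as well. The remainder continues in force under Clause 7. The provisions still in force are Clause 2, Clause 3, Clause 5, and Clause 7.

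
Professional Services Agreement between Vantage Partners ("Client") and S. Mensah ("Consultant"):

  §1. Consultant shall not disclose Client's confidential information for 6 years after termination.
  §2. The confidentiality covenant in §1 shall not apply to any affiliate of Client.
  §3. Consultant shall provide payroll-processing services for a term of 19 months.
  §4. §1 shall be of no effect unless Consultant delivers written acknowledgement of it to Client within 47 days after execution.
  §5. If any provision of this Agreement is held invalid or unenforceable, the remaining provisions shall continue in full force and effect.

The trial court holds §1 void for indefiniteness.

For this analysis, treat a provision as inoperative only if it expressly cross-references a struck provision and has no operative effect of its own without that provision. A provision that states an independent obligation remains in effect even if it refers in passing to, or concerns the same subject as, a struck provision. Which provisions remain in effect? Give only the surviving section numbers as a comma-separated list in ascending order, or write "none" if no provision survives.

§1 is struck. §2 does nothing except set the carve-out from the confidentiality covenant by reference to §1; with §1 gone it has no independent effect and is inoperative. §4 has no operative effect of its own apart from §1 and is therefore inoperative. §5 is a severability clause and preserves every provision that can still be given independent effect. The provisions still in force are §3 and §5.

3, 5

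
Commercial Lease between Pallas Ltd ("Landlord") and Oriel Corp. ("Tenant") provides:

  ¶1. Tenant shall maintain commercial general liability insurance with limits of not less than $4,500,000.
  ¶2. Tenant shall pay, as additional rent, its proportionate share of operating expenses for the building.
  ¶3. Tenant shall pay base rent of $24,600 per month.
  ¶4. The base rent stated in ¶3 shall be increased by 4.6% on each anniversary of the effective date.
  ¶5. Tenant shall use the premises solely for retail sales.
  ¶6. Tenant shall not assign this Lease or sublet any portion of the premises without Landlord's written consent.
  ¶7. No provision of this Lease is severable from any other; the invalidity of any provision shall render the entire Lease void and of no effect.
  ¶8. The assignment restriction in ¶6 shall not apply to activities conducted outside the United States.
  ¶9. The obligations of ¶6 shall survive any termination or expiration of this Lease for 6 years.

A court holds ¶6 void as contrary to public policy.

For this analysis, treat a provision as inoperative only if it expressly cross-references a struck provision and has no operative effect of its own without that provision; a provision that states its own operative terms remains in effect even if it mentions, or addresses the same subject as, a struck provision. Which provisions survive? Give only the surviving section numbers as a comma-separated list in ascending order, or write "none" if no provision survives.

¶6 is struck. ¶8 operates only by reference to ¶6, so it falls with ¶6. ¶9 merely fixes the survival period for ¶6; with ¶6 gone it has nothing to operate on and falls away. ¶7 provides that the Lease is not severable, so the invalidity of any one provision voids the entire Lease. No provision of the Lease survives.

none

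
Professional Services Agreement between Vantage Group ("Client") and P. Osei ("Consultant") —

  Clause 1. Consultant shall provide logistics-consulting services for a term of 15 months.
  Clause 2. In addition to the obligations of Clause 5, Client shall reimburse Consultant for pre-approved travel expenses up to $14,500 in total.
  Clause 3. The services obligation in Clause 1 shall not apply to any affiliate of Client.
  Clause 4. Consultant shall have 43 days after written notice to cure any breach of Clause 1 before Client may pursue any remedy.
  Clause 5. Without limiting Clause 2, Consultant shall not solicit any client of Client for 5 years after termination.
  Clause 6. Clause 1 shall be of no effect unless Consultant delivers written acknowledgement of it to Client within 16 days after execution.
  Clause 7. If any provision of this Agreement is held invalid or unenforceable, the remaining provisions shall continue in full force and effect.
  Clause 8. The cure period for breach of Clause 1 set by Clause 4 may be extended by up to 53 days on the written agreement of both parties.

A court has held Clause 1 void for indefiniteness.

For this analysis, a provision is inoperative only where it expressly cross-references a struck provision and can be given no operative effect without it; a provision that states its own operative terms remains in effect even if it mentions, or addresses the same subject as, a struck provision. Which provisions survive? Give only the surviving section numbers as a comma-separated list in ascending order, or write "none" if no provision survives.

2, 5, 7

Clause 1 is struck. Clause 3 operates only by reference to Clause 1, so it falls with Clause 1. Clause 4 merely fixes the cure period for breach of Clause 1; with Clause 1 gone it has nothing to operate on and falls away. Clause 6 merely fixes the acknowledgement condition for Clause 1; with Clause 1 gone it has nothing to operate on and falls away. The whole of Clause 8 is the extension of the cure period for breach of Clause 1, defined by reference to Clause 4, so Clause 8 cannot stand once Clause 4 is removed. Clause 7 is a severability clause and preserves every provision that can still be given independent effect. Clause 2, Clause 5, and Clause 7 remain in effect.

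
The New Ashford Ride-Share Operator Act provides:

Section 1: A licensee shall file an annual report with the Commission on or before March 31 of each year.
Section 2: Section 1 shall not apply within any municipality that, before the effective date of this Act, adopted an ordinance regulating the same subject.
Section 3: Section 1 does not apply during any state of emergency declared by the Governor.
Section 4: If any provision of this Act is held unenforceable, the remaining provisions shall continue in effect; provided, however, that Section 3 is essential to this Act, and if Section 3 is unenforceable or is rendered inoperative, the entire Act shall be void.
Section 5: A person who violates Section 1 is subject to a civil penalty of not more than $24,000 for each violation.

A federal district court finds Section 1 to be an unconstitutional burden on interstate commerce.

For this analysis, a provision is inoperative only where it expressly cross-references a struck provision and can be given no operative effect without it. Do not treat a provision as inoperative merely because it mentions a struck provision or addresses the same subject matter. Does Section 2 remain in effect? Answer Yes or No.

Section 1 is struck. Section 2 operates only by reference to Section 1, so it falls with Section 1. Section 3 has no operative effect of its own apart from Section 1 and is therefore inoperative. Section 5 merely fixes the civil penalty for violating Section 1; with Section 1 gone it has nothing to operate on and falls away. Section 4 makes Section 3 an essential term, and Section 3 has been rendered inoperative by the cascade; under Section 4, the entire Act is therefore void. No provision of the Act survives. Section 2 is among the inoperative provisions, so the answer is no.

No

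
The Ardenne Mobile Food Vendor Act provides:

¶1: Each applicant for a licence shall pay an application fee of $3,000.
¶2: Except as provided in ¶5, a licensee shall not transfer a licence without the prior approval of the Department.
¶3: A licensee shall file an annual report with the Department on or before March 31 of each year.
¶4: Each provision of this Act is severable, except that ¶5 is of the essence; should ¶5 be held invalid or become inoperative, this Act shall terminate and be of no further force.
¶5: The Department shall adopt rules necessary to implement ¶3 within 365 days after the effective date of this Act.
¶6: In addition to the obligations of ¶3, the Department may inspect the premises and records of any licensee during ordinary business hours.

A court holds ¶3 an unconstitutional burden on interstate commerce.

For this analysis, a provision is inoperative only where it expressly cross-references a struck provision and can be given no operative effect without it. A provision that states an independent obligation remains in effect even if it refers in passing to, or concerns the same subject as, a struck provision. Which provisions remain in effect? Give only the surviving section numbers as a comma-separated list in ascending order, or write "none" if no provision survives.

¶3 is struck. ¶5 has no operative effect of its own apart from ¶3 and is therefore inoperative. ¶4 makes ¶5 an essential term, and ¶5 has been rendered inoperative by the cascade; under ¶4, the entire Act is therefore void. No provision of the Act survives.

none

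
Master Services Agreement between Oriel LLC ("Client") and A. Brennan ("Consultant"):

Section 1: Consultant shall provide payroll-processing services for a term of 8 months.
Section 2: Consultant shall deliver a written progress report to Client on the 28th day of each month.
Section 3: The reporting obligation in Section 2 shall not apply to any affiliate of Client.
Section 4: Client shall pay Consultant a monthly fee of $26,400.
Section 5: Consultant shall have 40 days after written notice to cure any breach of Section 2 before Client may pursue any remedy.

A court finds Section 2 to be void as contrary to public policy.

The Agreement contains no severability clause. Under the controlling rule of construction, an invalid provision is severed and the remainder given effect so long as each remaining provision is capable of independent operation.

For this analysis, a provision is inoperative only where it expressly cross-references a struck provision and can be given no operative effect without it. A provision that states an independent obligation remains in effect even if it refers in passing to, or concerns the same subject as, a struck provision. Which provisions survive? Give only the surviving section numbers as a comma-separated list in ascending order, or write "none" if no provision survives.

1, 4

Section 2 is struck. Section 3 operates only by reference to Section 2, so it falls with Section 2. The only function of Section 5 is the cure period for breach of Section 2, so it cannot stand once Section 2 is removed. With no severability clause, the stated default rule severs what cannot stand and enforces each remaining provision that can operate on its own. That leaves Section 1 and Section 4 in effect.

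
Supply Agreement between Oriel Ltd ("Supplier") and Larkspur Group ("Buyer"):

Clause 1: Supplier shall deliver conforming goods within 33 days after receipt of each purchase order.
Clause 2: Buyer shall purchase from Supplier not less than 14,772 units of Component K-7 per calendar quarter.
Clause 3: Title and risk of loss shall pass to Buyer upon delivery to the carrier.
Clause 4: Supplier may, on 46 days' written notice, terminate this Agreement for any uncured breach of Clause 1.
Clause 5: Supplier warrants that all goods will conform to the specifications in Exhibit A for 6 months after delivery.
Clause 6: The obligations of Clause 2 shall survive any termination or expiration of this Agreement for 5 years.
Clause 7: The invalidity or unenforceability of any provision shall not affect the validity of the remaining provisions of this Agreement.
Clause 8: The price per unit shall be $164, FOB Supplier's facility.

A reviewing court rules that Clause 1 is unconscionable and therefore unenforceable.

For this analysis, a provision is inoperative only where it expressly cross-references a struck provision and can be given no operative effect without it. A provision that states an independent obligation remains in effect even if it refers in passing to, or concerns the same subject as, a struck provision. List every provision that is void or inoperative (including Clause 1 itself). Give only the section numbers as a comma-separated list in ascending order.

1, 4

Clause 1 is struck. Clause 4 operates only by reference to Clause 1, so it falls with Clause 1. Under the severability clause in Clause 7, the remaining provisions continue in force. The provisions still in force are Clause 2, Clause 3, Clause 5, Clause 6, Clause 7, and Clause 8.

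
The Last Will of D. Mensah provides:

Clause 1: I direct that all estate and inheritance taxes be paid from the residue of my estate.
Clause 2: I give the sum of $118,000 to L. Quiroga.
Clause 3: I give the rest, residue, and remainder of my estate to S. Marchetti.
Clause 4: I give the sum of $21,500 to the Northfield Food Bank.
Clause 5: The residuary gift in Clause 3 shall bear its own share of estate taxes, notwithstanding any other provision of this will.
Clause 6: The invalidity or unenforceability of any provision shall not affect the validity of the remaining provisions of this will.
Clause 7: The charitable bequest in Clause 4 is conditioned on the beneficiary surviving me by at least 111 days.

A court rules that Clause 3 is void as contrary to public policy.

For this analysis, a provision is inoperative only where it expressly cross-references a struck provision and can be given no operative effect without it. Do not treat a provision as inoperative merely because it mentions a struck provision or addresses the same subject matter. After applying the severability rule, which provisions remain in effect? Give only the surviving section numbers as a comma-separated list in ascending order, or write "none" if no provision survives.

Clause 3 is struck. The only function of Clause 5 is the tax charge on Clause 3, so it cannot stand once Clause 3 is removed. Under the severability clause in Clause 6, the remaining provisions continue in force. The provisions still in force are Clause 1, Clause 2, Clause 4, Clause 6, and Clause 7.

1, 2, 4, 6, 7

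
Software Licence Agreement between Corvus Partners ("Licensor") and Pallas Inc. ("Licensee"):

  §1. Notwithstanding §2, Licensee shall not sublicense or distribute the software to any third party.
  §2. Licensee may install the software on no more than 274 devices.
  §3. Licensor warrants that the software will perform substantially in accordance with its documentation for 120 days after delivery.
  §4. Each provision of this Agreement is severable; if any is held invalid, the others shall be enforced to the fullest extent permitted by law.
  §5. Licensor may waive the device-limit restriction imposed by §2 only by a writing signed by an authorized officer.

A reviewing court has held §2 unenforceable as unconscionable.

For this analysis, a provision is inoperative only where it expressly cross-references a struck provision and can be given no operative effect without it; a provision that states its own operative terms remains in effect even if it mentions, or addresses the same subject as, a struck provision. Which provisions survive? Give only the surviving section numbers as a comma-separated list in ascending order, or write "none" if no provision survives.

1, 3, 4

§2 is struck. §5 operates only by reference to §2, so it falls with §2. Although §1 refers to §2, its operative terms do not depend on §2, so it remains in effect. §4 is a severability clause and preserves every provision that can still be given independent effect. The provisions still in force are §1, §3, and §4.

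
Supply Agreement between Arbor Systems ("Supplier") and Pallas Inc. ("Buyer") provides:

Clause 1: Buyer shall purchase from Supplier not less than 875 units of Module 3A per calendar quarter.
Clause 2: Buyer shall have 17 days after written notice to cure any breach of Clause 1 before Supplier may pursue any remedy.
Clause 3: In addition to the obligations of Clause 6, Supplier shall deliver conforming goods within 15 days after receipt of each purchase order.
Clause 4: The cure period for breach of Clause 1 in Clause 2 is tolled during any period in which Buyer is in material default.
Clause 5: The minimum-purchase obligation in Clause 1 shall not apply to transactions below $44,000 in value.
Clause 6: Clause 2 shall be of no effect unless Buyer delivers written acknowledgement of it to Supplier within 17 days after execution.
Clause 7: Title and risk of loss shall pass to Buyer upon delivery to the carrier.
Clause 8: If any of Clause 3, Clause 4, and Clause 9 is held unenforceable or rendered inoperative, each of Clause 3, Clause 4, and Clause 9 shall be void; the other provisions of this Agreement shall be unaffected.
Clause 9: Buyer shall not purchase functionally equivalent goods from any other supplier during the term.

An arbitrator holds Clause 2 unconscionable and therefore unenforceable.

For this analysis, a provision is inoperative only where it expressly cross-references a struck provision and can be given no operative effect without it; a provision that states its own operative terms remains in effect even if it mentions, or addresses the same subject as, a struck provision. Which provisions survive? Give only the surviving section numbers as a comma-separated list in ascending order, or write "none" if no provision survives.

1, 5, 7, 8

Clause 2 is struck. Clause 4 has no operative effect of its own apart from Clause 2 and is therefore inoperative. The only function of Clause 6 is the acknowledgement condition for Clause 2, so it cannot stand once Clause 2 is removed. Clause 8 declares Clause 3, Clause 4, and Clause 9 mutually dependent; since one of them has fallen, all of them are of no effect. That brings down Clause 3 and Clause 9 as well. The remainder continues in force under Clause 8. Clause 1, Clause 5, Clause 7, and Clause 8 remain in effect.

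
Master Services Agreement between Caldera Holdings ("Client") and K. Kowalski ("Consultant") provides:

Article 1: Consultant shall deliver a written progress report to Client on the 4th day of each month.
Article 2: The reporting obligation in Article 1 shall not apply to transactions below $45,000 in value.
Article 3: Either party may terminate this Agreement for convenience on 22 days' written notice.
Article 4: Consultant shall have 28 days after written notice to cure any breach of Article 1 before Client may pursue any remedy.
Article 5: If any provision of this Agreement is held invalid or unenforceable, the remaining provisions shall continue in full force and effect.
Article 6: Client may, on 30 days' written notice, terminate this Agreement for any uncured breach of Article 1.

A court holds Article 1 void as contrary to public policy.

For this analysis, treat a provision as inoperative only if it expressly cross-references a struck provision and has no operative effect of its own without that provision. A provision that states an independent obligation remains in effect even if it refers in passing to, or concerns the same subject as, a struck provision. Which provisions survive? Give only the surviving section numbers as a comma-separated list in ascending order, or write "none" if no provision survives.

Article 1 is struck. Article 2 does nothing except set the carve-out from the reporting obligation by reference to Article 1; with Article 1 gone it has no independent effect and is inoperative. Article 4 operates only by reference to Article 1, so it falls with Article 1. The only function of Article 6 is the termination right for breach of Article 1, so it cannot stand once Article 1 is removed. Under the severability clause in Article 5, the remaining provisions continue in force. That leaves Article 3 and Article 5 in effect.

3, 5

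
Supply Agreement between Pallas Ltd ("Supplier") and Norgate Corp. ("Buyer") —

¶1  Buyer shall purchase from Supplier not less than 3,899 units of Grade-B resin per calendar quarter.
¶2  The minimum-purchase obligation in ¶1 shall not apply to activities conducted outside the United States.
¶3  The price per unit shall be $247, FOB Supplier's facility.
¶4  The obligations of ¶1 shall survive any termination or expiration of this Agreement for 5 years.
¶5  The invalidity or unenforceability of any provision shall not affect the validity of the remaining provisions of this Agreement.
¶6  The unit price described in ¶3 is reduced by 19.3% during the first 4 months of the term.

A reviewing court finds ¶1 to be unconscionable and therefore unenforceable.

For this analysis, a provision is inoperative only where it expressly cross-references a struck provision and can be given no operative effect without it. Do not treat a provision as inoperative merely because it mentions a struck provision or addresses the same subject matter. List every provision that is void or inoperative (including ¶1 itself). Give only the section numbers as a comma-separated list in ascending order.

1, 2, 4

¶1 is struck. ¶2 operates only by reference to ¶1, so it falls with ¶1. The only function of ¶4 is the survival period for ¶1, so it cannot stand once ¶1 is removed. Under the severability clause in ¶5, the remaining provisions continue in force. The provisions still in force are ¶3, ¶5, and ¶6.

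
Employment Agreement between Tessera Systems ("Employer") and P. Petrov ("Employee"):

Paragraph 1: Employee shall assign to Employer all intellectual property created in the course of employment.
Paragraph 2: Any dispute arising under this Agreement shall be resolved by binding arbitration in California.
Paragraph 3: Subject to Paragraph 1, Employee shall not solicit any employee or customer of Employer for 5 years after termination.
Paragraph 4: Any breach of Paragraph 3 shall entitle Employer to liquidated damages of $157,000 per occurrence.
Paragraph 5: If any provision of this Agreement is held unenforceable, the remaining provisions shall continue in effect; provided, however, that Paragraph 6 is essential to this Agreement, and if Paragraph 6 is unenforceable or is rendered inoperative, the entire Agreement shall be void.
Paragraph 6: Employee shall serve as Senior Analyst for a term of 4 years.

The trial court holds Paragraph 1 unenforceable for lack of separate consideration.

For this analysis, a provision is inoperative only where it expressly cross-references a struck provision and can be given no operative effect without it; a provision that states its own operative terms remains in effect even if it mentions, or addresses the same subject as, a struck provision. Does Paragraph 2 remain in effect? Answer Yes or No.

Paragraph 1 is struck. Paragraph 3 mentions Paragraph 1 but its own obligation stands independently of Paragraph 1, so Paragraph 3 is not affected. No other provision's operative terms depend on Paragraph 1. Paragraph 5 makes Paragraph 6 an essential term, but Paragraph 6 is unaffected, so the severability proviso in Paragraph 5 preserves the remaining provisions. That leaves Paragraph 2, Paragraph 3, Paragraph 4, Paragraph 5, and Paragraph 6 in effect. Paragraph 2 is among the surviving provisions, so the answer is yes.

Yes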